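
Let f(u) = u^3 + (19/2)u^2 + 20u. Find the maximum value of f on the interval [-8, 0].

The derivative is 3u^2 + 19u + 20, which vanishes at u = -5 and u = -4/3.
Evaluating at the critical points and endpoints: f(-8) = -64; f(-5) = 25/2; f(-4/3) = -328/27; f(0) = 0.
Hence the absolute maximum is 25/2 at u = -5.

25/2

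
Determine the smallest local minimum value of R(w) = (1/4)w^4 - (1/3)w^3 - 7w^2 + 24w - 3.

-377/3

R'(w) = w^3 - w^2 - 14w + 24. Setting R'(w) = 0 gives w ∈ {-4, 2, 3}.
Since R''(w) = 3w^2 - 2w - 14, we get R''(-4) = 42 > 0 ⇒ local minimum; R''(2) = -6 < 0 ⇒ local maximum; R''(3) = 7 > 0 ⇒ local minimum.
The smallest local minimum is R(-4) = -377/3.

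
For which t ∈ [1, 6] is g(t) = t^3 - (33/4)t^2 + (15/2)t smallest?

Differentiating, g'(t) = 3t^2 - (33/2)t + 15/2; whose only zero in [1, 6] is t = 5.
Evaluating at the critical points and endpoints: g(1) = 1/4; g(5) = -175/4; g(6) = -36.
The minimum over the interval is -175/4, attained at t = 5.

5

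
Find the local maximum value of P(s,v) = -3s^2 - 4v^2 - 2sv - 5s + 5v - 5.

∂P/∂s = -6s - 2v - 5 = 0 and ∂P/∂v = -2s - 8v + 5 = 0, so (s, v) = (-25/22, 10/11).
The Hessian has P_{ss} = -6, P_{vv} = -8, P_{sv} = -2, giving D = 44 > 0 with P_{ss} < 0, so the point is a local maximum.
P(-25/22, 10/11) = 5/44.

5/44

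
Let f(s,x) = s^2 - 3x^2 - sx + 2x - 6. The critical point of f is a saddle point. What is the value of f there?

∂f/∂s = 2s - x = 0 and ∂f/∂x = -s - 6x + 2 = 0, so (s, x) = (2/13, 4/13).
The Hessian has f_{ss} = 2, f_{xx} = -6, f_{sx} = -1, giving D = -13 < 0, so the point is a saddle point.
f(2/13, 4/13) = -74/13.

-74/13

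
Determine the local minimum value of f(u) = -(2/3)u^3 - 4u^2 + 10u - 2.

-206/3

f'(u) = -2u^2 - 8u + 10 = 0 at u = -5, 1.
f''(u) = -4u - 8. f''(-5) = 12 > 0 ⇒ local minimum; f''(1) = -12 < 0 ⇒ local maximum.
The local minimum is f(-5) = -206/3.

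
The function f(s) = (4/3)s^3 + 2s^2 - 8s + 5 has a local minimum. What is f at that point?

1/3

f'(s) = 4s^2 + 4s - 8. Setting f'(s) = 0 gives s ∈ {-2, 1}.
Since f''(s) = 8s + 4, we get f''(-2) = -12 < 0 ⇒ local maximum; f''(1) = 12 > 0 ⇒ local minimum.
The local minimum is f(1) = 1/3.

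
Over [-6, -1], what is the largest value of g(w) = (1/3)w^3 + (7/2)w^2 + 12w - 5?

The derivative is w^2 + 7w + 12, which vanishes at w = -4 and w = -3.
Compare values at every candidate in [-6, -1]: g(-6) = -23,  g(-4) = -55/3,  g(-3) = -37/2,  g(-1) = -83/6.
Hence the absolute maximum is -83/6 at w = -1.

-83/6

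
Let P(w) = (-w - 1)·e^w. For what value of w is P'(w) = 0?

-2

P'(w) = (-1)·e^w + (-w - 1)·1·e^w = (-w - 2)·e^w. Since e^w > 0, the only critical point is w = -2.
P''(-2) has the same sign as -1 < 0, so this is a local maximum.
P(-2) = (1)·e^(-2) ≈ 0.1353.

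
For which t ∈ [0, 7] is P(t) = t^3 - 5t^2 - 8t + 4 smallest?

4

P'(t) = 3t^2 - 10t - 8, whose only zero in [0, 7] is t = 4.
Candidates: P(0) = 4,  P(4) = -44,  P(7) = 46.
So the minimum is P(4) = -44.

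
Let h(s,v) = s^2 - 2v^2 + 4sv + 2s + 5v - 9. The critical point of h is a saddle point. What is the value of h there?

∂h/∂s = 2s + 4v + 2 = 0 and ∂h/∂v = 4s - 4v + 5 = 0, so (s, v) = (-7/6, 1/12).
The Hessian has h_{ss} = 2, h_{vv} = -4, h_{sv} = 4, giving D = -24 < 0, so the point is a saddle point.
h(-7/6, 1/12) = -239/24.

-239/24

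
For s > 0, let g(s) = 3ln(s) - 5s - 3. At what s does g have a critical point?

g'(s) = 3/s − 5 = 0 gives s = 3/5.
g''(s) = -3/s², which is negative for s > 0, so this is a local maximum.
g(3/5) = 3·ln(3/5) - 3 - 3 ≈ -7.5325.

3/5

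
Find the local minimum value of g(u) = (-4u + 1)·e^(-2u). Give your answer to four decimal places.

Differentiating with the product rule gives g'(u) = (8u - 6)·e^(-2u). Since e^(-2u) > 0, the only critical point is u = 3/4.
g''(3/4) has the same sign as 8 > 0, so this is a local minimum.
g(3/4) = (-2)·e^(-3/2) ≈ -0.4463.

-0.4463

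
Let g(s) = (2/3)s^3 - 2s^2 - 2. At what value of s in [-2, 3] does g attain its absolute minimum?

g'(s) = 2s^2 - 4s, which vanishes at s = 0 and s = 2.
Compare values at every candidate in [-2, 3]: g(-2) = -46/3,  g(0) = -2,  g(2) = -14/3,  g(3) = -2.
Hence the absolute minimum is -46/3 at s = -2.

-2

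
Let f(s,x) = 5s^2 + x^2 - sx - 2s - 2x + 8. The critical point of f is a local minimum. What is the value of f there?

∂f/∂s = 10s - x - 2 = 0 and ∂f/∂x = -s + 2x - 2 = 0, so (s, x) = (6/19, 22/19).
The Hessian has f_{ss} = 10, f_{xx} = 2, f_{sx} = -1, giving D = 19 > 0 with f_{ss} > 0, so the point is a local minimum.
f(6/19, 22/19) = 124/19.

124/19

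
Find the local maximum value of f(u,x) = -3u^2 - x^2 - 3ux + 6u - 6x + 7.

∂f/∂u = -6u - 3x + 6 = 0 and ∂f/∂x = -3u - 2x - 6 = 0, so (u, x) = (10, -18).
The Hessian has f_{uu} = -6, f_{xx} = -2, f_{ux} = -3, giving D = 3 > 0 with f_{uu} < 0, so the point is a local maximum.
f(10, -18) = 91.

91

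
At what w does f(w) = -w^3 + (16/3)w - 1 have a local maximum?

4/3

Critical points: f'(w) = -3w^2 + 16/3 vanishes at w = -4/3, 4/3.
Since f''(w) = -6w, we get f''(-4/3) = 8 > 0 ⇒ local minimum; f''(4/3) = -8 < 0 ⇒ local maximum.
So the local maximum value is f(4/3) = 101/27.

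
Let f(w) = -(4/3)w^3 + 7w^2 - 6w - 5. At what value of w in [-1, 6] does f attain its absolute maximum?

-1

The derivative is -4w^2 + 14w - 6, which vanishes at w = 1/2 and w = 3.
Candidates: f(-1) = 28/3; f(1/2) = -77/12; f(3) = 4; f(6) = -77.
Hence the absolute maximum is 28/3 at w = -1.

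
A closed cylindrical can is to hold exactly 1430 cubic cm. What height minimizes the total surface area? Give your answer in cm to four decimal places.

With radius r and height h, πr²h = 1430 so h = 1430/(πr²), and S(r) = 2πr² + 2πrh = 2πr² + 2·1430/r.
S'(r) = 4πr − 2·1430/r² = 0 ⇒ r³ = 1430/(2π), so r ≈ 6.1055 and h = 2r ≈ 12.2109.
S''(r) = 4π + 4·1430/r³ > 0, so this is the minimum; S ≈ 702.6492.

12.2109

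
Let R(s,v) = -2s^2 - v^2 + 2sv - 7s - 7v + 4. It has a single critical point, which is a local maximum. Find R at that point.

∂R/∂s = -4s + 2v - 7 = 0 and ∂R/∂v = 2s - 2v - 7 = 0, so (s, v) = (-7, -21/2).
The Hessian has R_{ss} = -4, R_{vv} = -2, R_{sv} = 2, giving D = 4 > 0 with R_{ss} < 0, so the point is a local maximum.
R(-7, -21/2) = 261/4.

261/4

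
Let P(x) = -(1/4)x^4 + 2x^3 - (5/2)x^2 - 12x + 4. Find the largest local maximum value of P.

P'(x) = -x^3 + 6x^2 - 5x - 12. Setting P'(x) = 0 gives x ∈ {-1, 3, 4}.
Second-derivative test with P''(x) = -3x^2 + 12x - 5: P''(-1) = -20 < 0 ⇒ local maximum; P''(3) = 4 > 0 ⇒ local minimum; P''(4) = -5 < 0 ⇒ local maximum.
So the largest local maximum value is P(-1) = 45/4.

45/4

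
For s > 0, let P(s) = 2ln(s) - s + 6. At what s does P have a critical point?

P'(s) = 2/s − 1 = 0 gives s = 2.
P''(s) = -2/s², which is negative for s > 0, so this is a local maximum.
P(2) = 2·ln(2) - 2 + 6 ≈ 5.3863.

2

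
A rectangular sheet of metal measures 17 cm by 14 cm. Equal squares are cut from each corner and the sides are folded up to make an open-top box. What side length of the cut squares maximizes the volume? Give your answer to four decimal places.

2.5473

With cut size x, the volume is V(x) = x(17 − 2x)(14 − 2x) for 0 < x < 7.
V'(x) = 12x^2 − 124x + 238. Setting V'(x) = 0 gives x ≈ 2.5473 (the root in (0, 7)).
V''(x) = 24x − 124 is negative there, so this is the maximum; V ≈ 270.0707.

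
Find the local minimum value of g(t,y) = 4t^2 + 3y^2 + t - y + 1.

∂g/∂t = 8t + 1 = 0 and ∂g/∂y = 6y - 1 = 0, so (t, y) = (-1/8, 1/6).
The Hessian has g_{tt} = 8, g_{yy} = 6, g_{ty} = 0, giving D = 48 > 0 with g_{tt} > 0, so the point is a local minimum.
g(-1/8, 1/6) = 41/48.

41/48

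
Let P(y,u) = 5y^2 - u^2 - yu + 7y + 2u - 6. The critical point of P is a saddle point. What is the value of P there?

∂P/∂y = 10y - u + 7 = 0 and ∂P/∂u = -y - 2u + 2 = 0, so (y, u) = (-4/7, 9/7).
The Hessian has P_{yy} = 10, P_{uu} = -2, P_{yu} = -1, giving D = -21 < 0, so the point is a saddle point.
P(-4/7, 9/7) = -47/7.

-47/7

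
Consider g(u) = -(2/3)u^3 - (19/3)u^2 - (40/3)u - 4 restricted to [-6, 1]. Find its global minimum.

The derivative is -2u^2 - (38/3)u - 40/3, which vanishes at u = -5 and u = -4/3.
Evaluating at the critical points and endpoints: g(-6) = -8, g(-5) = -37/3, g(-4/3) = 332/81, g(1) = -73/3.
So the minimum is g(1) = -73/3.

-73/3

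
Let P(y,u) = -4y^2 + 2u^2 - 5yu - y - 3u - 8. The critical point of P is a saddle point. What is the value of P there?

-25/3

∂P/∂y = -8y - 5u - 1 = 0 and ∂P/∂u = -5y + 4u - 3 = 0, so (y, u) = (-1/3, 1/3).
The Hessian has P_{yy} = -8, P_{uu} = 4, P_{yu} = -5, giving D = -57 < 0, so the point is a saddle point.
P(-1/3, 1/3) = -25/3.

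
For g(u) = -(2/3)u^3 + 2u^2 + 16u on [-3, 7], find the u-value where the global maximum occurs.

4

Differentiating, g'(u) = -2u^2 + 4u + 16; which vanishes at u = -2 and u = 4.
Candidates: g(-3) = -12,  g(-2) = -56/3,  g(4) = 160/3,  g(7) = -56/3.
Hence the absolute maximum is 160/3 at u = 4.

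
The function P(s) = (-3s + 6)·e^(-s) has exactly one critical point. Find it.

Differentiating with the product rule gives P'(s) = (3s - 9)·e^(-s). Since e^(-s) > 0, the only critical point is s = 3.
P''(3) has the same sign as 3 > 0, so this is a local minimum.
P(3) = (-3)·e^(-3) ≈ -0.1494.

3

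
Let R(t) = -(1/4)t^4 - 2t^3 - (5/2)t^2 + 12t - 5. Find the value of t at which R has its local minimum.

-3

R'(t) = -t^3 - 6t^2 - 5t + 12. Setting R'(t) = 0 gives t ∈ {-4, -3, 1}.
Since R''(t) = -3t^2 - 12t - 5, we get R''(-4) = -5 < 0 ⇒ local maximum; R''(-3) = 4 > 0 ⇒ local minimum; R''(1) = -20 < 0 ⇒ local maximum.
Thus R has its local minimum at t = -3, with value -119/4.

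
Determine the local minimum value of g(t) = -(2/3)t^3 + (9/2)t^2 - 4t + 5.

g'(t) = -2t^2 + 9t - 4 = 0 at t = 1/2, 4.
g''(t) = -4t + 9. g''(1/2) = 7 > 0 ⇒ local minimum; g''(4) = -7 < 0 ⇒ local maximum.
The local minimum is g(1/2) = 97/24.

97/24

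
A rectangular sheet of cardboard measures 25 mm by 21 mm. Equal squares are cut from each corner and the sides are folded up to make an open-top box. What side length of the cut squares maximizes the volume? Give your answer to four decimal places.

With cut size x, the volume is V(x) = x(25 − 2x)(21 − 2x) for 0 < x < 10.5.
V'(x) = 12x^2 − 184x + 525. Setting V'(x) = 0 gives x ≈ 3.7901 (the root in (0, 10.5)).
V''(x) = 24x − 184 is negative there, so this is the maximum; V ≈ 886.0126.

3.7901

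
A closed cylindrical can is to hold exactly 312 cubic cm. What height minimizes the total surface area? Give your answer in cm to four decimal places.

7.3511

With radius r and height h, πr²h = 312 so h = 312/(πr²), and S(r) = 2πr² + 2πrh = 2πr² + 2·312/r.
S'(r) = 4πr − 2·312/r² = 0 ⇒ r³ = 312/(2π), so r ≈ 3.6756 and h = 2r ≈ 7.3511.
S''(r) = 4π + 4·312/r³ > 0, so this is the minimum; S ≈ 254.6543.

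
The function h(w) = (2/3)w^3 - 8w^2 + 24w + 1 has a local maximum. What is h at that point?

Critical points: h'(w) = 2w^2 - 16w + 24 vanishes at w = 2, 6.
h''(w) = 4w - 16. h''(2) = -8 < 0 ⇒ local maximum; h''(6) = 8 > 0 ⇒ local minimum.
Thus h has its local maximum at w = 2, with value 67/3.

67/3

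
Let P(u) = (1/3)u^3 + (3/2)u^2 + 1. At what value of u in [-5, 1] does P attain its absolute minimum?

-5

P'(u) = u^2 + 3u, which vanishes at u = -3 and u = 0.
Compare values at every candidate in [-5, 1]: P(-5) = -19/6; P(-3) = 11/2; P(0) = 1; P(1) = 17/6.
Hence the absolute minimum is -19/6 at u = -5.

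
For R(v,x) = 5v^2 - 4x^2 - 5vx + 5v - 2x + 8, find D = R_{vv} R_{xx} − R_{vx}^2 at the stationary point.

-105

∂R/∂v = 10v - 5x + 5 = 0 and ∂R/∂x = -5v - 8x - 2 = 0, so (v, x) = (-10/21, 1/21).
The Hessian has R_{vv} = 10, R_{xx} = -8, R_{vx} = -5, giving D = -105 < 0, so the point is a saddle point.
D = (10)·(-8) − (-5)^2 = -105.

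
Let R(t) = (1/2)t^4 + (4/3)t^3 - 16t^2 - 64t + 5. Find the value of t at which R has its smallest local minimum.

R'(t) = 2t^3 + 4t^2 - 32t - 64 = 0 at t = -4, -2, 4.
R''(t) = 6t^2 + 8t - 32. R''(-4) = 32 > 0 ⇒ local minimum; R''(-2) = -24 < 0 ⇒ local maximum; R''(4) = 96 > 0 ⇒ local minimum.
So the smallest local minimum value is R(4) = -881/3.

4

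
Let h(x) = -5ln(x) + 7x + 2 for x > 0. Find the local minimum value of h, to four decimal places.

h'(x) = -5/x + 7 = 0 gives x = 5/7.
h''(x) = 5/x², which is positive for x > 0, so this is a local minimum.
h(5/7) = -5·ln(5/7) + 5 + 2 ≈ 8.6824.

8.6824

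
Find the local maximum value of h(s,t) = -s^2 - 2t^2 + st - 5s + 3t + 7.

93/7

∂h/∂s = -2s + t - 5 = 0 and ∂h/∂t = s - 4t + 3 = 0, so (s, t) = (-17/7, 1/7).
The Hessian has h_{ss} = -2, h_{tt} = -4, h_{st} = 1, giving D = 7 > 0 with h_{ss} < 0, so the point is a local maximum.
h(-17/7, 1/7) = 93/7.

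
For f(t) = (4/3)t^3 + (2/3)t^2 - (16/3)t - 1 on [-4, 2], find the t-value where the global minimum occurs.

The derivative is 4t^2 + (4/3)t - 16/3, which vanishes at t = -4/3 and t = 1.
Evaluating at the critical points and endpoints: f(-4) = -163/3, f(-4/3) = 335/81, f(1) = -13/3, f(2) = 5/3.
Hence the absolute minimum is -163/3 at t = -4.

-4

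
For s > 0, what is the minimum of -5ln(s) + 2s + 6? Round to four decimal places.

h'(s) = -5/s + 2 = 0 gives s = 5/2.
h''(s) = 5/s², which is positive for s > 0, so this is a local minimum.
h(5/2) = -5·ln(5/2) + 5 + 6 ≈ 6.4185.

6.4185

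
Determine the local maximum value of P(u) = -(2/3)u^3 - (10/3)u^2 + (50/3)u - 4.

P'(u) = -2u^2 - (20/3)u + 50/3 = 0 at u = -5, 5/3.
Since P''(u) = -4u - 20/3, we get P''(-5) = 40/3 > 0 ⇒ local minimum; P''(5/3) = -40/3 < 0 ⇒ local maximum.
Thus P has its local maximum at u = 5/3, with value 926/81.

926/81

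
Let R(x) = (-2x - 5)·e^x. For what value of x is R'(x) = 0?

R'(x) = (-2)·e^x + (-2x - 5)·1·e^x = (-2x - 7)·e^x. Since e^x > 0, the only critical point is x = -7/2.
R''(-7/2) has the same sign as -2 < 0, so this is a local maximum.
R(-7/2) = (2)·e^(-7/2) ≈ 0.0604.

-7/2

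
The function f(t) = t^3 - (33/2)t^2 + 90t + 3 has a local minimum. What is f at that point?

f'(t) = 3t^2 - 33t + 90. Setting f'(t) = 0 gives t ∈ {5, 6}.
Since f''(t) = 6t - 33, we get f''(5) = -3 < 0 ⇒ local maximum; f''(6) = 3 > 0 ⇒ local minimum.
So the local minimum value is f(6) = 165.

165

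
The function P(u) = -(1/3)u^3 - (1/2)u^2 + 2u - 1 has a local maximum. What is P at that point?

1/6

P'(u) = -u^2 - u + 2. Setting P'(u) = 0 gives u ∈ {-2, 1}.
Since P''(u) = -2u - 1, we get P''(-2) = 3 > 0 ⇒ local minimum; P''(1) = -3 < 0 ⇒ local maximum.
Thus P has its local maximum at u = 1, with value 1/6.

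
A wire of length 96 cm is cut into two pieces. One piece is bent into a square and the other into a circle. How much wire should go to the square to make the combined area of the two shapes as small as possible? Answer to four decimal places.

Let x be the length used for the square. Square side x/4; circle radius (96−x)/(2π).
A(x) = (x/4)² + π·((96−x)/(2π))² = x²/16 + (96−x)²/(4π) for 0 ≤ x ≤ 96. A'(x) = x/8 − (96−x)/(2π) = 0 gives x = 4·96/(π+4) ≈ 53.7695.
A'' = 1/8 + 1/(2π) > 0, so this gives the minimum combined area; x ≈ 53.7695 cm to the square.

53.7695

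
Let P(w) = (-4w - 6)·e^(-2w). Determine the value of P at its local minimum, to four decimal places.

P'(w) = (-4)·e^(-2w) + (-4w - 6)·(-2)·e^(-2w) = (8w + 8)·e^(-2w). Since e^(-2w) > 0, the only critical point is w = -1.
P''(-1) has the same sign as 8 > 0, so this is a local minimum.
P(-1) = (-2)·e^(2) ≈ -14.7781.

-14.7781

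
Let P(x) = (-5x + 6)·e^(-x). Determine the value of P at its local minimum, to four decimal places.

Differentiating with the product rule gives P'(x) = (5x - 11)·e^(-x). Since e^(-x) > 0, the only critical point is x = 11/5.
P''(11/5) has the same sign as 5 > 0, so this is a local minimum.
P(11/5) = (-5)·e^(-11/5) ≈ -0.5540.

-0.5540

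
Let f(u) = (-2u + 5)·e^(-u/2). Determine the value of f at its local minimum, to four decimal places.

By the product rule, f'(u) = (u - 9/2)·e^(-u/2). Since e^(-u/2) > 0, the only critical point is u = 9/2.
f''(9/2) has the same sign as 1 > 0, so this is a local minimum.
f(9/2) = (-4)·e^(-9/4) ≈ -0.4216.

-0.4216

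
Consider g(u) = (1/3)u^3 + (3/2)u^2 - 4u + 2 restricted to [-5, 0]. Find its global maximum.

62/3

g'(u) = u^2 + 3u - 4, whose only zero in [-5, 0] is u = -4.
Compare values at every candidate in [-5, 0]: g(-5) = 107/6; g(-4) = 62/3; g(0) = 2.
Hence the absolute maximum is 62/3 at u = -4.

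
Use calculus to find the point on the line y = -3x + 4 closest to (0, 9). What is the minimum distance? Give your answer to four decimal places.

1.5811

Minimize D(x)^2 = (x + 0)^2 + (-3x - 5)^2.
d/dx[D^2] = 2(x + 0) + 2·(-3)·(-3x - 5) = 0 ⇒ x = -3/2.
Then y = 17/2 and the distance is √(5/2) ≈ 1.5811.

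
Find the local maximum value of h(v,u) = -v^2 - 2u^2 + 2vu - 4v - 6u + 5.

34

∂h/∂v = -2v + 2u - 4 = 0 and ∂h/∂u = 2v - 4u - 6 = 0, so (v, u) = (-7, -5).
The Hessian has h_{vv} = -2, h_{uu} = -4, h_{vu} = 2, giving D = 4 > 0 with h_{vv} < 0, so the point is a local maximum.
h(-7, -5) = 34.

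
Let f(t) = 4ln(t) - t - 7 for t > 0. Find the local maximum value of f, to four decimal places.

-5.4548

f'(t) = 4/t − 1 = 0 gives t = 4.
f''(t) = -4/t², which is negative for t > 0, so this is a local maximum.
f(4) = 4·ln(4) - 4 - 7 ≈ -5.4548.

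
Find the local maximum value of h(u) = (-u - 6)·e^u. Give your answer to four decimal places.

Differentiating with the product rule gives h'(u) = (-u - 7)·e^u. Since e^u > 0, the only critical point is u = -7.
h''(-7) has the same sign as -1 < 0, so this is a local maximum.
h(-7) = (1)·e^(-7) ≈ 0.0009.

0.0009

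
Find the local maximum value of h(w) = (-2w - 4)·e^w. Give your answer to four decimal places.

Differentiating with the product rule gives h'(w) = (-2w - 6)·e^w. Since e^w > 0, the only critical point is w = -3.
h''(-3) has the same sign as -2 < 0, so this is a local maximum.
h(-3) = (2)·e^(-3) ≈ 0.0996.

0.0996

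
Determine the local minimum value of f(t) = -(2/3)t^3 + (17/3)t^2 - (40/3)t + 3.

-532/81

f'(t) = -2t^2 + (34/3)t - 40/3 = 0 at t = 5/3, 4.
f''(t) = -4t + 34/3. f''(5/3) = 14/3 > 0 ⇒ local minimum; f''(4) = -14/3 < 0 ⇒ local maximum.
Thus f has its local minimum at t = 5/3, with value -532/81.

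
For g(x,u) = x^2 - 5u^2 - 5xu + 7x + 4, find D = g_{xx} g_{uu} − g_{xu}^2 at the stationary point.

-45

∂g/∂x = 2x - 5u + 7 = 0 and ∂g/∂u = -5x - 10u = 0, so (x, u) = (-14/9, 7/9).
The Hessian has g_{xx} = 2, g_{uu} = -10, g_{xu} = -5, giving D = -45 < 0, so the point is a saddle point.
D = (2)·(-10) − (-5)^2 = -45.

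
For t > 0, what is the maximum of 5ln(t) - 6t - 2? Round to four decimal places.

P'(t) = 5/t − 6 = 0 gives t = 5/6.
P''(t) = -5/t², which is negative for t > 0, so this is a local maximum.
P(5/6) = 5·ln(5/6) - 5 - 2 ≈ -7.9116.

-7.9116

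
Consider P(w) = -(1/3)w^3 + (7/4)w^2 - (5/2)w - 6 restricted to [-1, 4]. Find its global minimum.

P'(w) = -w^2 + (7/2)w - 5/2, which vanishes at w = 1 and w = 5/2.
Candidates: P(-1) = -17/12, P(1) = -85/12, P(5/2) = -313/48, P(4) = -28/3.
So the minimum is P(4) = -28/3.

-28/3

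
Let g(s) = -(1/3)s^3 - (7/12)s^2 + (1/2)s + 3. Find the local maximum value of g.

1001/324

g'(s) = -s^2 - (7/6)s + 1/2. Setting g'(s) = 0 gives s ∈ {-3/2, 1/3}.
Since g''(s) = -2s - 7/6, we get g''(-3/2) = 11/6 > 0 ⇒ local minimum; g''(1/3) = -11/6 < 0 ⇒ local maximum.
The local maximum is g(1/3) = 1001/324.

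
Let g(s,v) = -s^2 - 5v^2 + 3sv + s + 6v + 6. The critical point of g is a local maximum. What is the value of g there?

∂g/∂s = -2s + 3v + 1 = 0 and ∂g/∂v = 3s - 10v + 6 = 0, so (s, v) = (28/11, 15/11).
The Hessian has g_{ss} = -2, g_{vv} = -10, g_{sv} = 3, giving D = 11 > 0 with g_{ss} < 0, so the point is a local maximum.
g(28/11, 15/11) = 125/11.

125/11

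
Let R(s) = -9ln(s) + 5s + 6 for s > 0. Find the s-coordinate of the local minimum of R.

R'(s) = -9/s + 5 = 0 gives s = 9/5.
R''(s) = 9/s², which is positive for s > 0, so this is a local minimum.
R(9/5) = -9·ln(9/5) + 9 + 6 ≈ 9.7099.

9/5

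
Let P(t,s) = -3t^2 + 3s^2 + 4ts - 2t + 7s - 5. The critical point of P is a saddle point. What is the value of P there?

-339/52

∂P/∂t = -6t + 4s - 2 = 0 and ∂P/∂s = 4t + 6s + 7 = 0, so (t, s) = (-10/13, -17/26).
The Hessian has P_{tt} = -6, P_{ss} = 6, P_{ts} = 4, giving D = -52 < 0, so the point is a saddle point.
P(-10/13, -17/26) = -339/52.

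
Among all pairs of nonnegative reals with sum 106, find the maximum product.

With x + y = 106, the product is P(x) = x(106 − x).
P'(x) = 106 − 2x = 0 gives x = 53; P'' = −2 < 0, so this is the maximum.
P = 53·53 = 2809.

2809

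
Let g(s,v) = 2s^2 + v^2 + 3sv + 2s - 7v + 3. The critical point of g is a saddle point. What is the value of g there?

∂g/∂s = 4s + 3v + 2 = 0 and ∂g/∂v = 3s + 2v - 7 = 0, so (s, v) = (25, -34).
The Hessian has g_{ss} = 4, g_{vv} = 2, g_{sv} = 3, giving D = -1 < 0, so the point is a saddle point.
g(25, -34) = 147.

147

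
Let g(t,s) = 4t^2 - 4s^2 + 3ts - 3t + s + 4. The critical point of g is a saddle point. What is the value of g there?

269/73

∂g/∂t = 8t + 3s - 3 = 0 and ∂g/∂s = 3t - 8s + 1 = 0, so (t, s) = (21/73, 17/73).
The Hessian has g_{tt} = 8, g_{ss} = -8, g_{ts} = 3, giving D = -73 < 0, so the point is a saddle point.
g(21/73, 17/73) = 269/73.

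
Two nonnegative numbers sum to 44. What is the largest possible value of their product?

484

With x + y = 44, the product is P(x) = x(44 − x).
P'(x) = 44 − 2x = 0 gives x = 22; P'' = −2 < 0, so this is the maximum.
P = 22·22 = 484.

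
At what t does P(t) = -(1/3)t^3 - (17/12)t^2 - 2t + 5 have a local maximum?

P'(t) = -t^2 - (17/6)t - 2 = 0 at t = -3/2, -4/3.
Second-derivative test with P''(t) = -2t - 17/6: P''(-3/2) = 1/6 > 0 ⇒ local minimum; P''(-4/3) = -1/6 < 0 ⇒ local maximum.
The local maximum is P(-4/3) = 481/81.

-4/3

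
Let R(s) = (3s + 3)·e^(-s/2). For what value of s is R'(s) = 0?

By the product rule, R'(s) = (-(3/2)s + 3/2)·e^(-s/2). Since e^(-s/2) > 0, the only critical point is s = 1.
R''(1) has the same sign as -3/2 < 0, so this is a local maximum.
R(1) = (6)·e^(-1/2) ≈ 3.6392.

1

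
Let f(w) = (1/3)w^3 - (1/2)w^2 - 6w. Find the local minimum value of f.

-27/2

Critical points: f'(w) = w^2 - w - 6 vanishes at w = -2, 3.
Second-derivative test with f''(w) = 2w - 1: f''(-2) = -5 < 0 ⇒ local maximum; f''(3) = 5 > 0 ⇒ local minimum.
The local minimum is f(3) = -27/2.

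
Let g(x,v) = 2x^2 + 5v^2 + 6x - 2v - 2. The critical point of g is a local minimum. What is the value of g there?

-67/10

∂g/∂x = 4x + 6 = 0 and ∂g/∂v = 10v - 2 = 0, so (x, v) = (-3/2, 1/5).
The Hessian has g_{xx} = 4, g_{vv} = 10, g_{xv} = 0, giving D = 40 > 0 with g_{xx} > 0, so the point is a local minimum.
g(-3/2, 1/5) = -67/10.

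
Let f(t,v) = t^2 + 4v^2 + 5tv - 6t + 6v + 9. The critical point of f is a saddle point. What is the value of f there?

∂f/∂t = 2t + 5v - 6 = 0 and ∂f/∂v = 5t + 8v + 6 = 0, so (t, v) = (-26/3, 14/3).
The Hessian has f_{tt} = 2, f_{vv} = 8, f_{tv} = 5, giving D = -9 < 0, so the point is a saddle point.
f(-26/3, 14/3) = 49.

49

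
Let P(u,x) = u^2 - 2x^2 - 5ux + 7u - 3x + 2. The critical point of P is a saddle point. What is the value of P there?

-128/33

∂P/∂u = 2u - 5x + 7 = 0 and ∂P/∂x = -5u - 4x - 3 = 0, so (u, x) = (-43/33, 29/33).
The Hessian has P_{uu} = 2, P_{xx} = -4, P_{ux} = -5, giving D = -33 < 0, so the point is a saddle point.
P(-43/33, 29/33) = -128/33.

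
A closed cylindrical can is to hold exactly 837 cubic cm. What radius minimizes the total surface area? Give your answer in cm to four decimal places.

5.1072

With radius r and height h, πr²h = 837 so h = 837/(πr²), and S(r) = 2πr² + 2πrh = 2πr² + 2·837/r.
S'(r) = 4πr − 2·837/r² = 0 ⇒ r³ = 837/(2π), so r ≈ 5.1072 and h = 2r ≈ 10.2144.
S''(r) = 4π + 4·837/r³ > 0, so this is the minimum; S ≈ 491.6600.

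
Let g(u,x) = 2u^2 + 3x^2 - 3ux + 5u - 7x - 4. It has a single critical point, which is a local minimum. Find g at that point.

-128/15

∂g/∂u = 4u - 3x + 5 = 0 and ∂g/∂x = -3u + 6x - 7 = 0, so (u, x) = (-3/5, 13/15).
The Hessian has g_{uu} = 4, g_{xx} = 6, g_{ux} = -3, giving D = 15 > 0 with g_{uu} > 0, so the point is a local minimum.
g(-3/5, 13/15) = -128/15.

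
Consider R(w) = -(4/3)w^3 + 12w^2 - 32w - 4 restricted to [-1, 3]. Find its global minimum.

-92/3

The derivative is -4w^2 + 24w - 32, whose only zero in [-1, 3] is w = 2.
Candidates: R(-1) = 124/3; R(2) = -92/3; R(3) = -28.
Hence the absolute minimum is -92/3 at w = 2.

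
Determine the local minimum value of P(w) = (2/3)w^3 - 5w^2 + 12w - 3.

6

Critical points: P'(w) = 2w^2 - 10w + 12 vanishes at w = 2, 3.
P''(w) = 4w - 10. P''(2) = -2 < 0 ⇒ local maximum; P''(3) = 2 > 0 ⇒ local minimum.
So the local minimum value is P(3) = 6.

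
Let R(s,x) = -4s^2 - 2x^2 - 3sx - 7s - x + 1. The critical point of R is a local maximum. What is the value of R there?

∂R/∂s = -8s - 3x - 7 = 0 and ∂R/∂x = -3s - 4x - 1 = 0, so (s, x) = (-25/23, 13/23).
The Hessian has R_{ss} = -8, R_{xx} = -4, R_{sx} = -3, giving D = 23 > 0 with R_{ss} < 0, so the point is a local maximum.
R(-25/23, 13/23) = 104/23.

104/23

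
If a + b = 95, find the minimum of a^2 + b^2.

With a + b = 95, a^2 + b^2 = a^2 + (95 − a)^2.
The derivative 2a − 2(95 − a) = 4a − 190 vanishes at a = 95/2; second derivative 4 > 0, a minimum.
The minimum is 2·(95/2)^2 = 9025/2.

9025/2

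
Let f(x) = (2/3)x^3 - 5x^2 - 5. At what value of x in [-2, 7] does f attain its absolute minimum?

The derivative is 2x^2 - 10x, which vanishes at x = 0 and x = 5.
Candidates: f(-2) = -91/3,  f(0) = -5,  f(5) = -140/3,  f(7) = -64/3.
So the minimum is f(5) = -140/3.

5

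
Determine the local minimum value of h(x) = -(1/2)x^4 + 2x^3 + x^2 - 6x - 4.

h'(x) = -2x^3 + 6x^2 + 2x - 6 = 0 at x = -1, 1, 3.
h''(x) = -6x^2 + 12x + 2. h''(-1) = -16 < 0 ⇒ local maximum; h''(1) = 8 > 0 ⇒ local minimum; h''(3) = -16 < 0 ⇒ local maximum.
Thus h has its local minimum at x = 1, with value -15/2.

-15/2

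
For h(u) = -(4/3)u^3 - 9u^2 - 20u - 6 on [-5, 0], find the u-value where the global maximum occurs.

The derivative is -4u^2 - 18u - 20, which vanishes at u = -5/2 and u = -2.
Evaluating at the critical points and endpoints: h(-5) = 107/3, h(-5/2) = 103/12, h(-2) = 26/3, h(0) = -6.
The maximum over the interval is 107/3, attained at u = -5.

-5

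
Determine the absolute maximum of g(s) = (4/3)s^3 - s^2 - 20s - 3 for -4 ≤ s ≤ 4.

67/3

g'(s) = 4s^2 - 2s - 20, which vanishes at s = -2 and s = 5/2.
Evaluating at the critical points and endpoints: g(-4) = -73/3, g(-2) = 67/3, g(5/2) = -461/12, g(4) = -41/3.
Hence the absolute maximum is 67/3 at s = -2.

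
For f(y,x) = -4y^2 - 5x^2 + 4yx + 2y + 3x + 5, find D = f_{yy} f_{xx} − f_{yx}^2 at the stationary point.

∂f/∂y = -8y + 4x + 2 = 0 and ∂f/∂x = 4y - 10x + 3 = 0, so (y, x) = (1/2, 1/2).
The Hessian has f_{yy} = -8, f_{xx} = -10, f_{yx} = 4, giving D = 64 > 0 with f_{yy} < 0, so the point is a local maximum.
D = (-8)·(-10) − (4)^2 = 64.

64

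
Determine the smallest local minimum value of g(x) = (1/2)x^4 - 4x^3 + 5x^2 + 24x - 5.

-39/2

g'(x) = 2x^3 - 12x^2 + 10x + 24 = 0 at x = -1, 3, 4.
g''(x) = 6x^2 - 24x + 10. g''(-1) = 40 > 0 ⇒ local minimum; g''(3) = -8 < 0 ⇒ local maximum; g''(4) = 10 > 0 ⇒ local minimum.
So the smallest local minimum value is g(-1) = -39/2.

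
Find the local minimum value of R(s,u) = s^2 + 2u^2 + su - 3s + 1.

-11/7

∂R/∂s = 2s + u - 3 = 0 and ∂R/∂u = s + 4u = 0, so (s, u) = (12/7, -3/7).
The Hessian has R_{ss} = 2, R_{uu} = 4, R_{su} = 1, giving D = 7 > 0 with R_{ss} > 0, so the point is a local minimum.
R(12/7, -3/7) = -11/7.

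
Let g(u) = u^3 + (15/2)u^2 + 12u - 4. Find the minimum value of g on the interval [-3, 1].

-19/2

Differentiating, g'(u) = 3u^2 + 15u + 12; whose only zero in [-3, 1] is u = -1.
Compare values at every candidate in [-3, 1]: g(-3) = 1/2; g(-1) = -19/2; g(1) = 33/2.
Hence the absolute minimum is -19/2 at u = -1.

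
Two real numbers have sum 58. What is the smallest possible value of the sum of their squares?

With a + b = 58, a^2 + b^2 = a^2 + (58 − a)^2.
The derivative 2a − 2(58 − a) = 4a − 116 vanishes at a = 29; second derivative 4 > 0, a minimum.
The minimum is 2·(29)^2 = 1682.

1682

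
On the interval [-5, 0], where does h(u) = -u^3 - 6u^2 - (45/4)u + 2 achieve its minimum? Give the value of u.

h'(u) = -3u^2 - 12u - 45/4, which vanishes at u = -5/2 and u = -3/2.
Compare values at every candidate in [-5, 0]: h(-5) = 133/4; h(-5/2) = 33/4; h(-3/2) = 35/4; h(0) = 2.
The minimum over the interval is 2, attained at u = 0.

0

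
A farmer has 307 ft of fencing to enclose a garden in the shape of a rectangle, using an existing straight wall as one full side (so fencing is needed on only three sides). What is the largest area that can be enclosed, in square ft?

94249/8

Let the sides perpendicular to the wall have length x and the parallel side y, so 2x + y = 307 and the area is A = xy = x(307 − 2x).
A'(x) = 307 − 4x = 0 gives x = 307/4, and A''(x) = −4 < 0 confirms a maximum.
Then y = 307 − 2·307/4 = 307/2 and A = 94249/8.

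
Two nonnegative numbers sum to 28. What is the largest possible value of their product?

196

With x + y = 28, the product is P(x) = x(28 − x).
P'(x) = 28 − 2x = 0 gives x = 14; P'' = −2 < 0, so this is the maximum.
P = 14·14 = 196.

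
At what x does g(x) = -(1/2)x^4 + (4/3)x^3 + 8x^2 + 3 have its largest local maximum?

4

g'(x) = -2x^3 + 4x^2 + 16x. Setting g'(x) = 0 gives x ∈ {-2, 0, 4}.
g''(x) = -6x^2 + 8x + 16. g''(-2) = -24 < 0 ⇒ local maximum; g''(0) = 16 > 0 ⇒ local minimum; g''(4) = -48 < 0 ⇒ local maximum.
Thus g has its largest local maximum at x = 4, with value 265/3.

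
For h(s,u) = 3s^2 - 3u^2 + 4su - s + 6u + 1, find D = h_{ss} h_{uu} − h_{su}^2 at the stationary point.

-52

∂h/∂s = 6s + 4u - 1 = 0 and ∂h/∂u = 4s - 6u + 6 = 0, so (s, u) = (-9/26, 10/13).
The Hessian has h_{ss} = 6, h_{uu} = -6, h_{su} = 4, giving D = -52 < 0, so the point is a saddle point.
D = (6)·(-6) − (4)^2 = -52.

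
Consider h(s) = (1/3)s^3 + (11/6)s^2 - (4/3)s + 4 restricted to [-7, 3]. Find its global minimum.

The derivative is s^2 + (11/3)s - 4/3, which vanishes at s = -4 and s = 1/3.
Candidates: h(-7) = -67/6; h(-4) = 52/3; h(1/3) = 611/162; h(3) = 51/2.
Hence the absolute minimum is -67/6 at s = -7.

-67/6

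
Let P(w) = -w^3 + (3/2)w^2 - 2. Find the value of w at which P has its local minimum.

0

Critical points: P'(w) = -3w^2 + 3w vanishes at w = 0, 1.
Since P''(w) = -6w + 3, we get P''(0) = 3 > 0 ⇒ local minimum; P''(1) = -3 < 0 ⇒ local maximum.
The local minimum is P(0) = -2.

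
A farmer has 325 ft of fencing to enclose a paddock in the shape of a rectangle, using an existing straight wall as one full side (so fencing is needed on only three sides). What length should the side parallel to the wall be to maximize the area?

Let the sides perpendicular to the wall have length x and the parallel side y, so 2x + y = 325 and the area is A = xy = x(325 − 2x).
A'(x) = 325 − 4x = 0 gives x = 325/4, and A''(x) = −4 < 0 confirms a maximum.
Then y = 325 − 2·325/4 = 325/2 and A = 105625/8.

325/2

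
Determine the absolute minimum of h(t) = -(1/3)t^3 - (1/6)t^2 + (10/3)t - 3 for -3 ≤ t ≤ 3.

The derivative is -t^2 - (1/3)t + 10/3, which vanishes at t = -2 and t = 5/3.
Compare values at every candidate in [-3, 3]: h(-3) = -11/2,  h(-2) = -23/3,  h(5/3) = 89/162,  h(3) = -7/2.
So the minimum is h(-2) = -23/3.

-23/3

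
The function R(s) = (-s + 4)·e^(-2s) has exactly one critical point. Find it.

9/2

By the product rule, R'(s) = (2s - 9)·e^(-2s). Since e^(-2s) > 0, the only critical point is s = 9/2.
R''(9/2) has the same sign as 2 > 0, so this is a local minimum.
R(9/2) = (-1/2)·e^(-9) ≈ -0.0001.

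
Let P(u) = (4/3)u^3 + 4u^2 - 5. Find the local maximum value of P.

Critical points: P'(u) = 4u^2 + 8u vanishes at u = -2, 0.
P''(u) = 8u + 8. P''(-2) = -8 < 0 ⇒ local maximum; P''(0) = 8 > 0 ⇒ local minimum.
So the local maximum value is P(-2) = 1/3.

1/3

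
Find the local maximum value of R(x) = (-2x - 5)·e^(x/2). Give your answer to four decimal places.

R'(x) = (-2)·e^(x/2) + (-2x - 5)·(1/2)·e^(x/2) = (-x - 9/2)·e^(x/2). Since e^(x/2) > 0, the only critical point is x = -9/2.
R''(-9/2) has the same sign as -1 < 0, so this is a local maximum.
R(-9/2) = (4)·e^(-9/4) ≈ 0.4216.

0.4216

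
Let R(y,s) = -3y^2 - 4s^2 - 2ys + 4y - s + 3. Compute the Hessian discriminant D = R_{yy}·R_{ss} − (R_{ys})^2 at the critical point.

∂R/∂y = -6y - 2s + 4 = 0 and ∂R/∂s = -2y - 8s - 1 = 0, so (y, s) = (17/22, -7/22).
The Hessian has R_{yy} = -6, R_{ss} = -8, R_{ys} = -2, giving D = 44 > 0 with R_{yy} < 0, so the point is a local maximum.
D = (-6)·(-8) − (-2)^2 = 44.

44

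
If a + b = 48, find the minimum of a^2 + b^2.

With a + b = 48, a^2 + b^2 = a^2 + (48 − a)^2.
The derivative 2a − 2(48 − a) = 4a − 96 vanishes at a = 24; second derivative 4 > 0, a minimum.
The minimum is 2·(24)^2 = 1152.

1152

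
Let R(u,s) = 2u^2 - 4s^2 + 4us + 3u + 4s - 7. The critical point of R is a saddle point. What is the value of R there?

∂R/∂u = 4u + 4s + 3 = 0 and ∂R/∂s = 4u - 8s + 4 = 0, so (u, s) = (-5/6, 1/12).
The Hessian has R_{uu} = 4, R_{ss} = -8, R_{us} = 4, giving D = -48 < 0, so the point is a saddle point.
R(-5/6, 1/12) = -97/12.

-97/12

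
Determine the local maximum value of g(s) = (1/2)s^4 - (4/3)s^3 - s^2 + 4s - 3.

Critical points: g'(s) = 2s^3 - 4s^2 - 2s + 4 vanishes at s = -1, 1, 2.
Second-derivative test with g''(s) = 6s^2 - 8s - 2: g''(-1) = 12 > 0 ⇒ local minimum; g''(1) = -4 < 0 ⇒ local maximum; g''(2) = 6 > 0 ⇒ local minimum.
Thus g has its local maximum at s = 1, with value -5/6.

-5/6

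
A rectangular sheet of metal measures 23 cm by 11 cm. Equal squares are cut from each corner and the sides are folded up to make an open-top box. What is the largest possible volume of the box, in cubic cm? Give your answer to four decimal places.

270.9322

With cut size x, the volume is V(x) = x(23 − 2x)(11 − 2x) for 0 < x < 5.5.
V'(x) = 12x^2 − 136x + 253. Setting V'(x) = 0 gives x ≈ 2.3459 (the root in (0, 5.5)).
V''(x) = 24x − 136 is negative there, so this is the maximum; V ≈ 270.9322.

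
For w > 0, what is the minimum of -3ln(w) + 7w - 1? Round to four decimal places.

P'(w) = -3/w + 7 = 0 gives w = 3/7.
P''(w) = 3/w², which is positive for w > 0, so this is a local minimum.
P(3/7) = -3·ln(3/7) + 3 - 1 ≈ 4.5419.

4.5419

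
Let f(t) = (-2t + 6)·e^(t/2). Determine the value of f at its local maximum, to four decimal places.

6.5949

f'(t) = (-2)·e^(t/2) + (-2t + 6)·(1/2)·e^(t/2) = (-t + 1)·e^(t/2). Since e^(t/2) > 0, the only critical point is t = 1.
f''(1) has the same sign as -1 < 0, so this is a local maximum.
f(1) = (4)·e^(1/2) ≈ 6.5949.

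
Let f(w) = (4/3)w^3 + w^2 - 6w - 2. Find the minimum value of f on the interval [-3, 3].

The derivative is 4w^2 + 2w - 6, which vanishes at w = -3/2 and w = 1.
Compare values at every candidate in [-3, 3]: f(-3) = -11, f(-3/2) = 19/4, f(1) = -17/3, f(3) = 25.
The minimum over the interval is -11, attained at w = -3.

-11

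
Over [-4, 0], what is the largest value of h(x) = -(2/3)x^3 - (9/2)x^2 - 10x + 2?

The derivative is -2x^2 - 9x - 10, which vanishes at x = -5/2 and x = -2.
Candidates: h(-4) = 38/3,  h(-5/2) = 223/24,  h(-2) = 28/3,  h(0) = 2.
So the maximum is h(-4) = 38/3.

38/3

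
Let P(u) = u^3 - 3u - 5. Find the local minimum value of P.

-7

P'(u) = 3u^2 - 3. Setting P'(u) = 0 gives u ∈ {-1, 1}.
Second-derivative test with P''(u) = 6u: P''(-1) = -6 < 0 ⇒ local maximum; P''(1) = 6 > 0 ⇒ local minimum.
So the local minimum value is P(1) = -7.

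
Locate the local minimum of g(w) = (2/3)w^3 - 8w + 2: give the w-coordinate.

2

g'(w) = 2w^2 - 8. Setting g'(w) = 0 gives w ∈ {-2, 2}.
g''(w) = 4w. g''(-2) = -8 < 0 ⇒ local maximum; g''(2) = 8 > 0 ⇒ local minimum.
Thus g has its local minimum at w = 2, with value -26/3.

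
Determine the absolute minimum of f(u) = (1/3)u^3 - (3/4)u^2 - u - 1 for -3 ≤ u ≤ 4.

-55/4

The derivative is u^2 - (3/2)u - 1, which vanishes at u = -1/2 and u = 2.
Evaluating at the critical points and endpoints: f(-3) = -55/4, f(-1/2) = -35/48, f(2) = -10/3, f(4) = 13/3.
The minimum over the interval is -55/4, attained at u = -3.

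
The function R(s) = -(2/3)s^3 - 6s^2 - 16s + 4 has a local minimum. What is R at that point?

44/3

Critical points: R'(s) = -2s^2 - 12s - 16 vanishes at s = -4, -2.
R''(s) = -4s - 12. R''(-4) = 4 > 0 ⇒ local minimum; R''(-2) = -4 < 0 ⇒ local maximum.
So the local minimum value is R(-4) = 44/3.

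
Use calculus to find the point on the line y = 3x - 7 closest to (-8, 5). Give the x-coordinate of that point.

Minimize D(x)^2 = (x + 8)^2 + (3x - 12)^2.
d/dx[D^2] = 2(x + 8) + 2·3·(3x - 12) = 0 ⇒ x = 14/5.
Then y = 7/5 and the distance is √(648/5) ≈ 11.3842.

14/5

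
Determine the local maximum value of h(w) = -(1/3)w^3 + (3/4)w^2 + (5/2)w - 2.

Critical points: h'(w) = -w^2 + (3/2)w + 5/2 vanishes at w = -1, 5/2.
Since h''(w) = -2w + 3/2, we get h''(-1) = 7/2 > 0 ⇒ local minimum; h''(5/2) = -7/2 < 0 ⇒ local maximum.
So the local maximum value is h(5/2) = 179/48.

179/48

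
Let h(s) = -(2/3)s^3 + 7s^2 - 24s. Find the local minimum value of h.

h'(s) = -2s^2 + 14s - 24. Setting h'(s) = 0 gives s ∈ {3, 4}.
h''(s) = -4s + 14. h''(3) = 2 > 0 ⇒ local minimum; h''(4) = -2 < 0 ⇒ local maximum.
So the local minimum value is h(3) = -27.

-27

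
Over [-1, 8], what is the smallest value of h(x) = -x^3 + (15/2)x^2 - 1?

h'(x) = -3x^2 + 15x, which vanishes at x = 0 and x = 5.
Candidates: h(-1) = 15/2,  h(0) = -1,  h(5) = 123/2,  h(8) = -33.
Hence the absolute minimum is -33 at x = 8.

-33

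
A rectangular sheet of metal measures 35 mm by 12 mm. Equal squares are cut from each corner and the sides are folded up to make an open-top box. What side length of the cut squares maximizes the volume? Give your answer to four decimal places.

With cut size x, the volume is V(x) = x(35 − 2x)(12 − 2x) for 0 < x < 6.
V'(x) = 12x^2 − 188x + 420. Setting V'(x) = 0 gives x ≈ 2.6990 (the root in (0, 6)).
V''(x) = 24x − 188 is negative there, so this is the maximum; V ≈ 527.4721.

2.6990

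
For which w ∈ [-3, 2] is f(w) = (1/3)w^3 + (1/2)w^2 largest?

2

f'(w) = w^2 + w, which vanishes at w = -1 and w = 0.
Candidates: f(-3) = -9/2, f(-1) = 1/6, f(0) = 0, f(2) = 14/3.
The maximum over the interval is 14/3, attained at w = 2.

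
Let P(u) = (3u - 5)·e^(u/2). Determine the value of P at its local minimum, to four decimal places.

-5.0789

P'(u) = 3·e^(u/2) + (3u - 5)·(1/2)·e^(u/2) = ((3/2)u + 1/2)·e^(u/2). Since e^(u/2) > 0, the only critical point is u = -1/3.
P''(-1/3) has the same sign as 3/2 > 0, so this is a local minimum.
P(-1/3) = (-6)·e^(-1/6) ≈ -5.0789.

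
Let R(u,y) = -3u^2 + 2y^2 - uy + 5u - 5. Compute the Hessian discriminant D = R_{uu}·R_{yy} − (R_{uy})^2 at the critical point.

-25

∂R/∂u = -6u - y + 5 = 0 and ∂R/∂y = -u + 4y = 0, so (u, y) = (4/5, 1/5).
The Hessian has R_{uu} = -6, R_{yy} = 4, R_{uy} = -1, giving D = -25 < 0, so the point is a saddle point.
D = (-6)·(4) − (-1)^2 = -25.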